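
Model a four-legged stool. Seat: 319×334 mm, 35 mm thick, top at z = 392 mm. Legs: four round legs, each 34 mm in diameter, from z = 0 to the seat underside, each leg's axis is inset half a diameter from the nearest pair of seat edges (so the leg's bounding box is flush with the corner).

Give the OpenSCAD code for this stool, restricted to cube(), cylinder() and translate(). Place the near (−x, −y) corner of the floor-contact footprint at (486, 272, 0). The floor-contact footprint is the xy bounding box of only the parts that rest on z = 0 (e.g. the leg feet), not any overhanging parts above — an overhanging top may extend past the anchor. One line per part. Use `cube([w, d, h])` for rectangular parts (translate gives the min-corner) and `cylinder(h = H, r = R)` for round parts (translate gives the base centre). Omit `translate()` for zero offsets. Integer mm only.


translate([486, 272, 357]) cube([319, 334, 35]);
translate([503, 289, 0]) cylinder(h = 357, r = 17);
translate([788, 289, 0]) cylinder(h = 357, r = 17);
translate([503, 589, 0]) cylinder(h = 357, r = 17);
translate([788, 589, 0]) cylinder(h = 357, r = 17);


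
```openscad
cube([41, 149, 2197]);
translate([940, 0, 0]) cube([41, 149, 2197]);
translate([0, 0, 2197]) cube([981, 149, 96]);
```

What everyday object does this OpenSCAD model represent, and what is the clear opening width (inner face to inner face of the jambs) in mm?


A door frame. The clear opening width is 899 mm.

Two 2197 mm tall posts with a header on top — a door frame. The left jamb is 41 mm wide at x = 0; the right jamb starts at x = 940. The clear opening is 940 − 41 = 899 mm.


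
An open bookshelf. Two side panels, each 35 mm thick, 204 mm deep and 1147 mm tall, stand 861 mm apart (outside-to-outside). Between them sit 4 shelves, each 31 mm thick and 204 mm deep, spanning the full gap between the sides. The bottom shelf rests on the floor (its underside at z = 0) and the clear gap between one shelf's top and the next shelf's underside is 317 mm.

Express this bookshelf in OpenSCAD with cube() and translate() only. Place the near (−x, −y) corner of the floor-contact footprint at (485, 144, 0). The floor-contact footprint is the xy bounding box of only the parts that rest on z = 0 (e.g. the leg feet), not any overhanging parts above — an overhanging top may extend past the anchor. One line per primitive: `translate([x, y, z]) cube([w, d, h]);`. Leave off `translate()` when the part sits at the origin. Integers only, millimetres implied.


translate([485, 144, 0]) cube([35, 204, 1147]);
translate([1311, 144, 0]) cube([35, 204, 1147]);
translate([520, 144, 0]) cube([791, 204, 31]);
translate([520, 144, 348]) cube([791, 204, 31]);
translate([520, 144, 696]) cube([791, 204, 31]);
translate([520, 144, 1044]) cube([791, 204, 31]);


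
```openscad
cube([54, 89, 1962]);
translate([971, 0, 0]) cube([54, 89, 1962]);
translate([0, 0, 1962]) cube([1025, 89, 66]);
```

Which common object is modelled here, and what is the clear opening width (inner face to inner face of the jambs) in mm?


A door frame. The clear opening width is 917 mm.

Two 1962 mm tall posts with a header on top — a door frame. The left jamb is 54 mm wide at x = 0; the right jamb starts at x = 971. The clear opening is 971 − 54 = 917 mm.


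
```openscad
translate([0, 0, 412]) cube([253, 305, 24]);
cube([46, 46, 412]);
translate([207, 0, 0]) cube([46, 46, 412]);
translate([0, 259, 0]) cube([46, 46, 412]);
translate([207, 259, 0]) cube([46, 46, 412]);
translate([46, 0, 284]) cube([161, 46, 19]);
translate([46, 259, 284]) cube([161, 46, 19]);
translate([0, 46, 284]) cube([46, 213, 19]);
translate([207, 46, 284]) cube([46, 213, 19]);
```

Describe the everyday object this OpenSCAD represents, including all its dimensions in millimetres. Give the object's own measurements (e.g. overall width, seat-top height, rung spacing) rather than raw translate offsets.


A four-legged stool. The seat is a 253×305×24 mm slab whose top surface is at z = 436 mm; four square legs, each 46×46 mm in cross-section, run from the floor (z = 0) to the underside of the seat, each flush with a corner of the seat. Four stretchers, 46 mm wide and 19 mm tall, connect adjacent legs with their undersides at z = 284 mm, each running between the inner faces of the legs it joins and aligned with the legs' outer faces on the other axis.


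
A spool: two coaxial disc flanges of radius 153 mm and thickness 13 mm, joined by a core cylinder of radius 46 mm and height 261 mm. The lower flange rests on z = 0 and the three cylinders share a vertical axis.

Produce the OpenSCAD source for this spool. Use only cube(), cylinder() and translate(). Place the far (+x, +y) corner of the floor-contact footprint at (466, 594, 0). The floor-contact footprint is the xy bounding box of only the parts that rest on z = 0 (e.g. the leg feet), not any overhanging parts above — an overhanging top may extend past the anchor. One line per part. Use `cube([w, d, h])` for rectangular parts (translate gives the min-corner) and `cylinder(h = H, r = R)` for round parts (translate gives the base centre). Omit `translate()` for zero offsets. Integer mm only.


translate([313, 441, 0]) cylinder(h = 13, r = 153);
translate([313, 441, 13]) cylinder(h = 261, r = 46);
translate([313, 441, 274]) cylinder(h = 13, r = 153);


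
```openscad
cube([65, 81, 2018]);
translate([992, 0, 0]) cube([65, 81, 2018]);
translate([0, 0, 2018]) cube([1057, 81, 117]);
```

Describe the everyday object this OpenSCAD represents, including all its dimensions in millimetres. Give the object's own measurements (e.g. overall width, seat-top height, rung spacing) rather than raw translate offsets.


A door frame. The clear opening is 927 mm wide and 2018 mm high. Two 65 mm wide jambs, 81 mm deep, stand either side of the opening from the floor to the top of the opening. A 117 mm thick head sits across the top of both jambs, spanning the full outside width of the frame.


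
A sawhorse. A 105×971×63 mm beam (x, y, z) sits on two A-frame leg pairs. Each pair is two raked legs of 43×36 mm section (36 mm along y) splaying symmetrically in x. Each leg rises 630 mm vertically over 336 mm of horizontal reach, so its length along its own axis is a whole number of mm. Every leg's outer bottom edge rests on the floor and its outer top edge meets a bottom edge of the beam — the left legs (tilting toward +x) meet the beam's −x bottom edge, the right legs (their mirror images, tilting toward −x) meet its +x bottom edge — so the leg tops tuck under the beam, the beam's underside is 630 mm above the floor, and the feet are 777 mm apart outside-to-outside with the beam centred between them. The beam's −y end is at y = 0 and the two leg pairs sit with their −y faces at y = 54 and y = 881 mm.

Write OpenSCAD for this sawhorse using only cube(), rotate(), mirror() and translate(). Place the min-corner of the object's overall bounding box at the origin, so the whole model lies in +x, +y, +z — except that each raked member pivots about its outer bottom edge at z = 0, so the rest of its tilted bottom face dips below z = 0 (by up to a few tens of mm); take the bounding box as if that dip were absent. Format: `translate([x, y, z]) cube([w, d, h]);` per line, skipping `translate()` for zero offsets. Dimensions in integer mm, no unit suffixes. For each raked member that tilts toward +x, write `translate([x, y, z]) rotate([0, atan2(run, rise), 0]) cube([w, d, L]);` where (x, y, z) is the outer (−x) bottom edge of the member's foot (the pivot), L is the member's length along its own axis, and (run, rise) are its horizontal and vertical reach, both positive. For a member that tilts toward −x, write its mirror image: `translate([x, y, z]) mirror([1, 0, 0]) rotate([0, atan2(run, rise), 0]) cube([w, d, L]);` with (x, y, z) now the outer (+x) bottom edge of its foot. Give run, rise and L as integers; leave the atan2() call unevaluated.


translate([336, 0, 630]) cube([105, 971, 63]);
translate([0, 54, 0]) rotate([0, atan2(336, 630), 0]) cube([43, 36, 714]);
translate([777, 54, 0]) mirror([1, 0, 0]) rotate([0, atan2(336, 630), 0]) cube([43, 36, 714]);
translate([0, 881, 0]) rotate([0, atan2(336, 630), 0]) cube([43, 36, 714]);
translate([777, 881, 0]) mirror([1, 0, 0]) rotate([0, atan2(336, 630), 0]) cube([43, 36, 714]);


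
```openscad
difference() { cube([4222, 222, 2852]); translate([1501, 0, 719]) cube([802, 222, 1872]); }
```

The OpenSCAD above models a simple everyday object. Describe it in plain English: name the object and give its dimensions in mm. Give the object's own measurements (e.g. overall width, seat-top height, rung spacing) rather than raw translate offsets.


A wall 4222 mm long (x), 222 mm thick (y), 2852 mm tall, with a rectangular window opening cut through it. The opening is 802 mm wide and 1872 mm tall; its sill is at z = 719 mm and its near (−x) edge is 1501 mm from the wall's −x end. The opening passes through the full wall thickness.


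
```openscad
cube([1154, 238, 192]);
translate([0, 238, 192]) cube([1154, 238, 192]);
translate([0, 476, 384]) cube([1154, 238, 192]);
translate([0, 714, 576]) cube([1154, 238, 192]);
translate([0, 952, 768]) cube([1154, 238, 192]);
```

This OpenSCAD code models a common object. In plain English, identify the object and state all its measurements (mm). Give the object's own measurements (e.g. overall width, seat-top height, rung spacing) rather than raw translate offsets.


A straight staircase of 5 solid steps. Each step is 1154 mm wide (x), 238 mm deep (y, the going) and 192 mm tall (the rise). The first step rests on the floor; each subsequent step sits one going further in +y and one rise higher in +z, directly behind and above the previous step with no overlap.


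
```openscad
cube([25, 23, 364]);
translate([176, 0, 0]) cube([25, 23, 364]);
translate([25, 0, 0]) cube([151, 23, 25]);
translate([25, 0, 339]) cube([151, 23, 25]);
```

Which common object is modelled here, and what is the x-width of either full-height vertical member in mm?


A picture frame. The border width is 25 mm.

Four thin pieces enclosing a rectangular opening — a picture frame. The two full-height stiles are 364 mm tall; the top rail sits at z = 339 and is 25 mm tall, so the border above the opening is 364 − 339 = 25 mm, matching the stile x-width.


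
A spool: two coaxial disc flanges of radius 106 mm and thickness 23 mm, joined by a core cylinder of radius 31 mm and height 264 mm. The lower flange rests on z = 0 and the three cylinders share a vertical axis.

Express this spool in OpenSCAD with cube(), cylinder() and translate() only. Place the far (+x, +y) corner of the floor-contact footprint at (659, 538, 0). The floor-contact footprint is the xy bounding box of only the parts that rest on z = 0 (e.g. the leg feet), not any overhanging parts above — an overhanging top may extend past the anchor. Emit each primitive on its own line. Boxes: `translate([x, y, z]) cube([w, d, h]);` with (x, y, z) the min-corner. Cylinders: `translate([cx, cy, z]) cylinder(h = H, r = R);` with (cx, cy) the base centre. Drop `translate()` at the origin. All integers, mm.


translate([553, 432, 0]) cylinder(h = 23, r = 106);
translate([553, 432, 23]) cylinder(h = 264, r = 31);
translate([553, 432, 287]) cylinder(h = 23, r = 106);


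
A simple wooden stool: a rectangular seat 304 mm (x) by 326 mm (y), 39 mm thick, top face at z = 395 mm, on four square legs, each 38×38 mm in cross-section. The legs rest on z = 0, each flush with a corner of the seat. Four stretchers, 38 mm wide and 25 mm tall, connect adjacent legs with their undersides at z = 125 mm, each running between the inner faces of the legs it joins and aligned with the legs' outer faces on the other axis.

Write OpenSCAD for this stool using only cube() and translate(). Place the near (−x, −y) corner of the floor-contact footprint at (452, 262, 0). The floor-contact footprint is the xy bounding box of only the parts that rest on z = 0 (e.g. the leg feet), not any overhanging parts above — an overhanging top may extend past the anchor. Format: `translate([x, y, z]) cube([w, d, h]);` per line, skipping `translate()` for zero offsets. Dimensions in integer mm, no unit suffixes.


translate([452, 262, 356]) cube([304, 326, 39]);
translate([452, 262, 0]) cube([38, 38, 356]);
translate([718, 262, 0]) cube([38, 38, 356]);
translate([452, 550, 0]) cube([38, 38, 356]);
translate([718, 550, 0]) cube([38, 38, 356]);
translate([490, 262, 125]) cube([228, 38, 25]);
translate([490, 550, 125]) cube([228, 38, 25]);
translate([452, 300, 125]) cube([38, 250, 25]);
translate([718, 300, 125]) cube([38, 250, 25]);


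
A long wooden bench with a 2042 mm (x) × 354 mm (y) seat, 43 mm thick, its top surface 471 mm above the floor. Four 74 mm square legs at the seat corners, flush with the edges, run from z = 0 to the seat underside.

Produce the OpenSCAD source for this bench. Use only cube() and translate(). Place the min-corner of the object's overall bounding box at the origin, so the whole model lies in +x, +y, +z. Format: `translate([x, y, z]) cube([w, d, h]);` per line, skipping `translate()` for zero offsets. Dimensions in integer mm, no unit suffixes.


translate([0, 0, 428]) cube([2042, 354, 43]);
cube([74, 74, 428]);
translate([0, 280, 0]) cube([74, 74, 428]);
translate([1968, 0, 0]) cube([74, 74, 428]);
translate([1968, 280, 0]) cube([74, 74, 428]);


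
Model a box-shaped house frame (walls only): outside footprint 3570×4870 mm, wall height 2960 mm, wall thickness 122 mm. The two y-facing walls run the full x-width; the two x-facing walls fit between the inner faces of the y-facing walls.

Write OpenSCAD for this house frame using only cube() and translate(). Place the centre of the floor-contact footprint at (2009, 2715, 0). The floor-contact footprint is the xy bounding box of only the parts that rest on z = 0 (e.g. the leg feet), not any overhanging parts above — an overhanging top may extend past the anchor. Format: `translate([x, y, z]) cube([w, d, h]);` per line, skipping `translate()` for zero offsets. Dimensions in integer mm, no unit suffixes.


translate([224, 280, 0]) cube([3570, 122, 2960]);
translate([224, 5028, 0]) cube([3570, 122, 2960]);
translate([224, 402, 0]) cube([122, 4626, 2960]);
translate([3672, 402, 0]) cube([122, 4626, 2960]);


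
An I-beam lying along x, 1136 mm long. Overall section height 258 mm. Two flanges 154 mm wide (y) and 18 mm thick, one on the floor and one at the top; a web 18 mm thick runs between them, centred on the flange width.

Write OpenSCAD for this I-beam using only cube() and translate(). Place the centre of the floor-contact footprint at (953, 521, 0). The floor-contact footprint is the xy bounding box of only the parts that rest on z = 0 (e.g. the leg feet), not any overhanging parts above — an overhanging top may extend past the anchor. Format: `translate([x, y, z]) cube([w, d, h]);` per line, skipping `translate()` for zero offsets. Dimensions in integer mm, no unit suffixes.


translate([385, 444, 0]) cube([1136, 154, 18]);
translate([385, 512, 18]) cube([1136, 18, 222]);
translate([385, 444, 240]) cube([1136, 154, 18]);


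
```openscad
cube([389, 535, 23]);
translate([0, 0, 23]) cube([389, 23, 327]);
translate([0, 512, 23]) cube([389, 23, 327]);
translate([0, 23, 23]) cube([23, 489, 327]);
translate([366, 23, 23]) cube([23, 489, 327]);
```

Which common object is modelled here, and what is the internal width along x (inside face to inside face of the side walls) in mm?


An open box. The internal width is 343 mm.

A 389×535 base slab with four walls standing on it — an open box. The base is 389 mm wide and the walls are 23 mm thick, so the internal width is 389 − 2 × 23 = 343 mm.


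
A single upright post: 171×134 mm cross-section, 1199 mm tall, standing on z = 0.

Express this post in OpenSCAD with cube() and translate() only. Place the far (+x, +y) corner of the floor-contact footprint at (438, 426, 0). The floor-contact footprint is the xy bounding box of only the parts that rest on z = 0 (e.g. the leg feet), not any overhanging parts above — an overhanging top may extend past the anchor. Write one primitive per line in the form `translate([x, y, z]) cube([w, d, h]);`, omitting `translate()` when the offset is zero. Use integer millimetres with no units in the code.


translate([267, 292, 0]) cube([171, 134, 1199]);


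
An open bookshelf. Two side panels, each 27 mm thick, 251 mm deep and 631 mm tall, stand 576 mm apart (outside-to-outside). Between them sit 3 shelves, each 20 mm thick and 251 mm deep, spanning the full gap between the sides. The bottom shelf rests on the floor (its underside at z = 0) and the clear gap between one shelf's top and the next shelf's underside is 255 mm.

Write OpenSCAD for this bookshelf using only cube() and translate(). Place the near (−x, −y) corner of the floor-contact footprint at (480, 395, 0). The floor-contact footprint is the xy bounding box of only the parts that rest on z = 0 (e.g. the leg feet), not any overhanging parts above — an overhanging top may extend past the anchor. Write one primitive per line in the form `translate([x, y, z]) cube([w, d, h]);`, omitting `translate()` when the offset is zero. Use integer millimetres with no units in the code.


translate([480, 395, 0]) cube([27, 251, 631]);
translate([1029, 395, 0]) cube([27, 251, 631]);
translate([507, 395, 0]) cube([522, 251, 20]);
translate([507, 395, 275]) cube([522, 251, 20]);
translate([507, 395, 550]) cube([522, 251, 20]);


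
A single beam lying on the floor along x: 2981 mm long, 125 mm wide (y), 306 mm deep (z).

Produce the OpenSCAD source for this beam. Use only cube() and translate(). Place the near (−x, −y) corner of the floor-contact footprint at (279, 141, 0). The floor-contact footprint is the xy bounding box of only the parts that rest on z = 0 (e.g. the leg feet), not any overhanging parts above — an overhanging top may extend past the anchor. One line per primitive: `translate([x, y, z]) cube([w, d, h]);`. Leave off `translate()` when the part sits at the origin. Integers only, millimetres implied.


translate([279, 141, 0]) cube([2981, 125, 306]);


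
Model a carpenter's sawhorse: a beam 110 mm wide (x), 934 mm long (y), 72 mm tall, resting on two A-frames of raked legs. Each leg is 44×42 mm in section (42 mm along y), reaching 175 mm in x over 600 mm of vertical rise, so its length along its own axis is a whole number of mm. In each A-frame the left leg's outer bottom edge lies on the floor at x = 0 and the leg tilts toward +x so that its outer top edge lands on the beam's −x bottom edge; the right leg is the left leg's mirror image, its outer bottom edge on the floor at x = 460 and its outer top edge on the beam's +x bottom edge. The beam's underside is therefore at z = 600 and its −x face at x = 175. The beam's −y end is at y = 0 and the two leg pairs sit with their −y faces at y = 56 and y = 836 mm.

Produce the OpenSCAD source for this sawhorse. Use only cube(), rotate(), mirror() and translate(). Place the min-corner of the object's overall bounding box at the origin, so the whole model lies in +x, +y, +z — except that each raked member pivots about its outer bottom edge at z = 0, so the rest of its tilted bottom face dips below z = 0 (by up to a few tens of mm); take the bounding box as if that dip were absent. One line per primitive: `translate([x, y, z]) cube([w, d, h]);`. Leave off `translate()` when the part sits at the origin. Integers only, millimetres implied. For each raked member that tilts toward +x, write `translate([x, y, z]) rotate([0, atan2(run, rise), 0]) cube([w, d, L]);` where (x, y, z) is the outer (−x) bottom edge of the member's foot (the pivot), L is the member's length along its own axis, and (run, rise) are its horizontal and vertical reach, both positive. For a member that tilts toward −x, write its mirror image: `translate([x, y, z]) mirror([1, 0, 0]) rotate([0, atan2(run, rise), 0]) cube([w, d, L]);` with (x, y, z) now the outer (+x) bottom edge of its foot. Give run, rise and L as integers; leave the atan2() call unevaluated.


translate([175, 0, 600]) cube([110, 934, 72]);
translate([0, 56, 0]) rotate([0, atan2(175, 600), 0]) cube([44, 42, 625]);
translate([460, 56, 0]) mirror([1, 0, 0]) rotate([0, atan2(175, 600), 0]) cube([44, 42, 625]);
translate([0, 836, 0]) rotate([0, atan2(175, 600), 0]) cube([44, 42, 625]);
translate([460, 836, 0]) mirror([1, 0, 0]) rotate([0, atan2(175, 600), 0]) cube([44, 42, 625]);


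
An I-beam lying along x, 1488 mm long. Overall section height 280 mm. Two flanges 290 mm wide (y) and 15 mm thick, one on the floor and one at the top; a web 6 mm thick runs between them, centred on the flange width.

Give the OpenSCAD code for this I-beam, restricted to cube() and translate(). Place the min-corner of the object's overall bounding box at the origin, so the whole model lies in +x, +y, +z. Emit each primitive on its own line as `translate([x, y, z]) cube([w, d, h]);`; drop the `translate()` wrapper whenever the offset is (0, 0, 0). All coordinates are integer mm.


cube([1488, 290, 15]);
translate([0, 142, 15]) cube([1488, 6, 250]);
translate([0, 0, 265]) cube([1488, 290, 15]);


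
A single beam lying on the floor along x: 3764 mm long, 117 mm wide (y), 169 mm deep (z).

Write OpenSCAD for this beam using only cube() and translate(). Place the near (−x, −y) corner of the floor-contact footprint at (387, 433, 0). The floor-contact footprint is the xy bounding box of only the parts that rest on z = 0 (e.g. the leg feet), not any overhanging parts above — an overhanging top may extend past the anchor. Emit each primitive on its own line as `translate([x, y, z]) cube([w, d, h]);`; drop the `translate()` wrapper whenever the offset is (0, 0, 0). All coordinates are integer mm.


translate([387, 433, 0]) cube([3764, 117, 169]);


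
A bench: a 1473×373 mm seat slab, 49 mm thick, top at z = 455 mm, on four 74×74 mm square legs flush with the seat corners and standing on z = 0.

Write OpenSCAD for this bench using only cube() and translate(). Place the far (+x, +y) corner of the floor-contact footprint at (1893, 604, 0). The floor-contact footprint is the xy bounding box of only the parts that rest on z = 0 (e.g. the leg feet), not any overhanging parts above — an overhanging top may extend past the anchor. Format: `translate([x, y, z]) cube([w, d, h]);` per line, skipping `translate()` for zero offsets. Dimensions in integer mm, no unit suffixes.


translate([420, 231, 406]) cube([1473, 373, 49]);
translate([420, 231, 0]) cube([74, 74, 406]);
translate([420, 530, 0]) cube([74, 74, 406]);
translate([1819, 231, 0]) cube([74, 74, 406]);
translate([1819, 530, 0]) cube([74, 74, 406]);


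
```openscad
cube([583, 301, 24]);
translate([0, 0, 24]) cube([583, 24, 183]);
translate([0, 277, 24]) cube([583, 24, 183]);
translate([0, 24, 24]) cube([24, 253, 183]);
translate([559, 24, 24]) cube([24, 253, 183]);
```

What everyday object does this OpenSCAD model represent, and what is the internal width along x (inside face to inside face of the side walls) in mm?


An open box. The internal width is 535 mm.

A 583×301 base slab with four walls standing on it — an open box. The base is 583 mm wide and the walls are 24 mm thick, so the internal width is 583 − 2 × 24 = 535 mm.


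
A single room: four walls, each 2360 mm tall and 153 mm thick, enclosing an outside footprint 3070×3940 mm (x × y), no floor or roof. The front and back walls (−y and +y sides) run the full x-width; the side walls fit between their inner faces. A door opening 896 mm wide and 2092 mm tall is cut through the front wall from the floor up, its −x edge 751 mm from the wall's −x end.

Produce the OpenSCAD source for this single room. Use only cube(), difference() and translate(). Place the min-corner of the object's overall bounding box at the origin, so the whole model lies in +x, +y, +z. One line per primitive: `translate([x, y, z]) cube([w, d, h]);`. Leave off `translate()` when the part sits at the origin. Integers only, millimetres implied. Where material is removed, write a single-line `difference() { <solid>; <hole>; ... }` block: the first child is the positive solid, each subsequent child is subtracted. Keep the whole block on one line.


difference() { cube([3070, 153, 2360]); translate([751, 0, 0]) cube([896, 153, 2092]); }
translate([0, 3787, 0]) cube([3070, 153, 2360]);
translate([0, 153, 0]) cube([153, 3634, 2360]);
translate([2917, 153, 0]) cube([153, 3634, 2360]);


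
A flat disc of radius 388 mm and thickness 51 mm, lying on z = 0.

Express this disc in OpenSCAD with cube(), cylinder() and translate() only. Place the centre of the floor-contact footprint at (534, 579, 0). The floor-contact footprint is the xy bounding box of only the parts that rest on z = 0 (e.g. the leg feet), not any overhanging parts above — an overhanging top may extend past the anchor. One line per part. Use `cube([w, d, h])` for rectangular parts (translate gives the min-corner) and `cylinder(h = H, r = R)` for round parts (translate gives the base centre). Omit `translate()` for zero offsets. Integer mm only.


translate([534, 579, 0]) cylinder(h = 51, r = 388);


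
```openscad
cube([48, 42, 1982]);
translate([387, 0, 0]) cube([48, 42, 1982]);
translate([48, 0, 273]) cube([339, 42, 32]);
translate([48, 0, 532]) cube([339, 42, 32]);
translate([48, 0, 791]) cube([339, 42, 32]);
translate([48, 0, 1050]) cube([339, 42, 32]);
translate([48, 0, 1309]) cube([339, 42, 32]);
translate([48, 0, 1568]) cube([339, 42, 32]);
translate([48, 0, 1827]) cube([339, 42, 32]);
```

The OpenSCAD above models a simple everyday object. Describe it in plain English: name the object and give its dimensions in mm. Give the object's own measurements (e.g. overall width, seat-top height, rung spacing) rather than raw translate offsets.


A straight ladder. Two 48×42 mm vertical rails, 1982 mm tall, stand 435 mm apart (outside-to-outside) with their front faces coplanar on the −y side. 7 rungs, each 42 mm deep and 32 mm tall, span between the inner faces of the rails, front faces flush with the rails. The lowest rung's underside is at z = 273 mm and rungs are spaced 259 mm apart (underside to underside).


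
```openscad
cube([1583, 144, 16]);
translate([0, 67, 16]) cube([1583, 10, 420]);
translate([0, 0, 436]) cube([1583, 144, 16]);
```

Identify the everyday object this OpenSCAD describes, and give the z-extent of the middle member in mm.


An I-beam. The web height is 420 mm.

Two wide flanges with a thin centred web — an I-beam. Overall 452 mm minus two 16 mm flanges gives a web of 452 − 2·16 = 420 mm.


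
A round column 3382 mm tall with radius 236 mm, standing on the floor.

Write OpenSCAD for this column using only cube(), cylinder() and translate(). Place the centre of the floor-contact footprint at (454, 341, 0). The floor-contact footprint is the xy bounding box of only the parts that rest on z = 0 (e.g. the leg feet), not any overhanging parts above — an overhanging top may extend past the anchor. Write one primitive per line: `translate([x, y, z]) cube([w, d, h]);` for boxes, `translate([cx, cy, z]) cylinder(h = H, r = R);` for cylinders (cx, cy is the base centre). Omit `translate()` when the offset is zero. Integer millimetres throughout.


translate([454, 341, 0]) cylinder(h = 3382, r = 236);


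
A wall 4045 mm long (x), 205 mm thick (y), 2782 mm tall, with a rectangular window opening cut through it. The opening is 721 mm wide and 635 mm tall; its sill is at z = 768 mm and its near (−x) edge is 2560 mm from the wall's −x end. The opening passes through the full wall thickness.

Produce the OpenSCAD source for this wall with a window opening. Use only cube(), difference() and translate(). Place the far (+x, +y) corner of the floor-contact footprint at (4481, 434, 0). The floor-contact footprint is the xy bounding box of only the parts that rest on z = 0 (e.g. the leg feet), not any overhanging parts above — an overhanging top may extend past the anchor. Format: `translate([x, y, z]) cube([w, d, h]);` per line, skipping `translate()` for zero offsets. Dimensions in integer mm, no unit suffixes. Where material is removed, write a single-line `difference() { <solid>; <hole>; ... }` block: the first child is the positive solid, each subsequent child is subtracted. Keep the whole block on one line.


difference() { translate([436, 229, 0]) cube([4045, 205, 2782]); translate([2996, 229, 768]) cube([721, 205, 635]); }


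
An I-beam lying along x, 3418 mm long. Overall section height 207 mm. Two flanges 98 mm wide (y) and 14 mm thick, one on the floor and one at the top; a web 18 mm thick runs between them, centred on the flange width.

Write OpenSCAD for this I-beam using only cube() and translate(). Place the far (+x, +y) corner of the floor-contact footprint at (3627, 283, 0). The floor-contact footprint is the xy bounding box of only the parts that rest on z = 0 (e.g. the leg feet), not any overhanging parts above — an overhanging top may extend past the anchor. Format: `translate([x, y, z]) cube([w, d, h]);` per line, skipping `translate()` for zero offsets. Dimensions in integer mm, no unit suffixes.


translate([209, 185, 0]) cube([3418, 98, 14]);
translate([209, 225, 14]) cube([3418, 18, 179]);
translate([209, 185, 193]) cube([3418, 98, 14]);


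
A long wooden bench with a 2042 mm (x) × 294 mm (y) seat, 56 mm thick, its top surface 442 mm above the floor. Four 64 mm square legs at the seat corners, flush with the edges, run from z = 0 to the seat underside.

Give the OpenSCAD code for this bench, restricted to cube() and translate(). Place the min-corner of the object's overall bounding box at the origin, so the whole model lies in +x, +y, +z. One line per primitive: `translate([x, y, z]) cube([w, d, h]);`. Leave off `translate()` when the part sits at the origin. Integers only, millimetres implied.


translate([0, 0, 386]) cube([2042, 294, 56]);
cube([64, 64, 386]);
translate([0, 230, 0]) cube([64, 64, 386]);
translate([1978, 0, 0]) cube([64, 64, 386]);
translate([1978, 230, 0]) cube([64, 64, 386]);


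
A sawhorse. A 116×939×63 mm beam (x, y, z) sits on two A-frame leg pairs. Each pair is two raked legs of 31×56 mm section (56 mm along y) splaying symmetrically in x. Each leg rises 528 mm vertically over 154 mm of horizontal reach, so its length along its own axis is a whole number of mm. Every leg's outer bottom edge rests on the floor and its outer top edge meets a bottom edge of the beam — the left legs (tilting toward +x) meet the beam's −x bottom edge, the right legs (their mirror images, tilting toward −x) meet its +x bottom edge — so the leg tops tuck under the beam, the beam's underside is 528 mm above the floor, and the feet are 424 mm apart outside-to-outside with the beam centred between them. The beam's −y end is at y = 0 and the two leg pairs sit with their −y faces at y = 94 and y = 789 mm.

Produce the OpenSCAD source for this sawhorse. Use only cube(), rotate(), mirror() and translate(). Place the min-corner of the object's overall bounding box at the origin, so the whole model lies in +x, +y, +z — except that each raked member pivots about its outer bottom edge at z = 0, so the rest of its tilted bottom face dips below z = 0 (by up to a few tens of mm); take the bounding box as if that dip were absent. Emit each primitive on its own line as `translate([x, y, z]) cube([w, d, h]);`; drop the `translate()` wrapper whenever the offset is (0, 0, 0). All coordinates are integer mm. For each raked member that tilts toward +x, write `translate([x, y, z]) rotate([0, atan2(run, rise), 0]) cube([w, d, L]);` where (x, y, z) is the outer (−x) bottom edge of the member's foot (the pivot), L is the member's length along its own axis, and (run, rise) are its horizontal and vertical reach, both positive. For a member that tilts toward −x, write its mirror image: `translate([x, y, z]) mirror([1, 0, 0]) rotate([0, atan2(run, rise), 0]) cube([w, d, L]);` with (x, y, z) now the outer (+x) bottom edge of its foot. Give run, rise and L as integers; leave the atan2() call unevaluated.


// leg length = √(154² + 528²) = 550
// right-leg outer foot x = 2·154 + 116 = 424
// beam min-corner = (154, 0, 528)
translate([154, 0, 528]) cube([116, 939, 63]);
translate([0, 94, 0]) rotate([0, atan2(154, 528), 0]) cube([31, 56, 550]);
translate([424, 94, 0]) mirror([1, 0, 0]) rotate([0, atan2(154, 528), 0]) cube([31, 56, 550]);
translate([0, 789, 0]) rotate([0, atan2(154, 528), 0]) cube([31, 56, 550]);
translate([424, 789, 0]) mirror([1, 0, 0]) rotate([0, atan2(154, 528), 0]) cube([31, 56, 550]);


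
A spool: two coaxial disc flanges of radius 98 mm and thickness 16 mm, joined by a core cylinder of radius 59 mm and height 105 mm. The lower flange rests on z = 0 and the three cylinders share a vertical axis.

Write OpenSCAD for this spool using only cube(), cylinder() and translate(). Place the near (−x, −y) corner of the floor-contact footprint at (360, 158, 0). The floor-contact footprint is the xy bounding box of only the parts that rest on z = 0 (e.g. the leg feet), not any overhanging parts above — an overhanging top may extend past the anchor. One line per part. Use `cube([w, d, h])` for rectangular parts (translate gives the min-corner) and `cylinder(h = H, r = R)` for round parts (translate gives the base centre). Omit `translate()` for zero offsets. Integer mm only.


translate([458, 256, 0]) cylinder(h = 16, r = 98);
translate([458, 256, 16]) cylinder(h = 105, r = 59);
translate([458, 256, 121]) cylinder(h = 16, r = 98);


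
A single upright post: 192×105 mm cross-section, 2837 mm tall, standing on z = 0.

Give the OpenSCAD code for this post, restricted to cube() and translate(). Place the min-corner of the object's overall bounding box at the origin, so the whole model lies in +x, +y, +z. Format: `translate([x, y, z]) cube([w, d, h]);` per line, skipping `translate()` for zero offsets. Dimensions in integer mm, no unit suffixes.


cube([192, 105, 2837]);


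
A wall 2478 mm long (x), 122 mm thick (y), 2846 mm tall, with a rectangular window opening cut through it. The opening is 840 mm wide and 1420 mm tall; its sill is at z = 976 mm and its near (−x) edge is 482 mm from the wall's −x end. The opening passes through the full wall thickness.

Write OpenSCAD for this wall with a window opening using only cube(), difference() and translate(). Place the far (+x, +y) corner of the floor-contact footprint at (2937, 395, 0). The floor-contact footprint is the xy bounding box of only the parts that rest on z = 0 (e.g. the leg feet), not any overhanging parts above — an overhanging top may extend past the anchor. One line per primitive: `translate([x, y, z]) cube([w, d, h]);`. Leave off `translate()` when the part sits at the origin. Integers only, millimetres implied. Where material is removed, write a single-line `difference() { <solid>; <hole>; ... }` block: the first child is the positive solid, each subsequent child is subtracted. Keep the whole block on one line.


difference() { translate([459, 273, 0]) cube([2478, 122, 2846]); translate([941, 273, 976]) cube([840, 122, 1420]); }


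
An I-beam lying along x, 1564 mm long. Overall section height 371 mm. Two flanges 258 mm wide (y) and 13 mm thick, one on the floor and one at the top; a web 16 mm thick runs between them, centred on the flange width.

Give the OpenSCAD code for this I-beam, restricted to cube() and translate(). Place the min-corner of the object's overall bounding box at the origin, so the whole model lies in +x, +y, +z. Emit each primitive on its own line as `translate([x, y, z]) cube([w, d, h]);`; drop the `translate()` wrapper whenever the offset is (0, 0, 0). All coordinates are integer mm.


cube([1564, 258, 13]);
translate([0, 121, 13]) cube([1564, 16, 345]);
translate([0, 0, 358]) cube([1564, 258, 13]);


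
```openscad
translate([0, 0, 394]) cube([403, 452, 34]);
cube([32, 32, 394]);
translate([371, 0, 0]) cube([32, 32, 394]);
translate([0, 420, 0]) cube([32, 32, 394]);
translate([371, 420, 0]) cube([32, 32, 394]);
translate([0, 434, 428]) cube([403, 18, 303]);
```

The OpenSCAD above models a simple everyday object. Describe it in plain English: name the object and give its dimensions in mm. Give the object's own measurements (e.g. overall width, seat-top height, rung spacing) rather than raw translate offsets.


A chair. The seat is a 403×452×34 mm slab with its top at z = 428 mm, on four 32×32 mm corner legs (flush with the seat edges, standing on z = 0). A flat backrest 18 mm thick, 303 mm tall, spans the full seat width and rises from the seat top along its +y edge, rear face flush with the rear of the seat.


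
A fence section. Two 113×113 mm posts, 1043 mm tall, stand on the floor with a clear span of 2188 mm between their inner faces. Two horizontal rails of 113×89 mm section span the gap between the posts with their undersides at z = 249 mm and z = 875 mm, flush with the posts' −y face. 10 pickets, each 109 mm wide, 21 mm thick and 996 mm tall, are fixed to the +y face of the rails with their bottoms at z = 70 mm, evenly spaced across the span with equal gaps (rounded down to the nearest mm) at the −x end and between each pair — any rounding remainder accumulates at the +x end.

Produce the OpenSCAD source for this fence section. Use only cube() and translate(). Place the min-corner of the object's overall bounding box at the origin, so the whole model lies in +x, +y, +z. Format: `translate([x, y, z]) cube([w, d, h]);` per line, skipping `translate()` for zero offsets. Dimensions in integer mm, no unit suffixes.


cube([113, 113, 1043]);
translate([2301, 0, 0]) cube([113, 113, 1043]);
translate([113, 0, 249]) cube([2188, 113, 89]);
translate([113, 0, 875]) cube([2188, 113, 89]);
translate([212, 113, 70]) cube([109, 21, 996]);
translate([420, 113, 70]) cube([109, 21, 996]);
translate([628, 113, 70]) cube([109, 21, 996]);
translate([836, 113, 70]) cube([109, 21, 996]);
translate([1044, 113, 70]) cube([109, 21, 996]);
translate([1252, 113, 70]) cube([109, 21, 996]);
translate([1460, 113, 70]) cube([109, 21, 996]);
translate([1668, 113, 70]) cube([109, 21, 996]);
translate([1876, 113, 70]) cube([109, 21, 996]);
translate([2084, 113, 70]) cube([109, 21, 996]);


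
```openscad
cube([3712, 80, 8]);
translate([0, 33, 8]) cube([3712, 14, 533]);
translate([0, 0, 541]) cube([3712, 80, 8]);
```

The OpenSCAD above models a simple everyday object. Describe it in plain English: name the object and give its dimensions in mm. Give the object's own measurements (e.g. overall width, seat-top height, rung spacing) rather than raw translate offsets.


An I-beam lying along x, 3712 mm long. Overall section height 549 mm. Two flanges 80 mm wide (y) and 8 mm thick, one on the floor and one at the top; a web 14 mm thick runs between them, centred on the flange width.


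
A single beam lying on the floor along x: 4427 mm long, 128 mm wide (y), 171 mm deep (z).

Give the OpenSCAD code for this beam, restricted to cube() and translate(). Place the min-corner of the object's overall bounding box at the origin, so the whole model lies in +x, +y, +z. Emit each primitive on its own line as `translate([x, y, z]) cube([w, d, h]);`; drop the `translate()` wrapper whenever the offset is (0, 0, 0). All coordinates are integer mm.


cube([4427, 128, 171]);


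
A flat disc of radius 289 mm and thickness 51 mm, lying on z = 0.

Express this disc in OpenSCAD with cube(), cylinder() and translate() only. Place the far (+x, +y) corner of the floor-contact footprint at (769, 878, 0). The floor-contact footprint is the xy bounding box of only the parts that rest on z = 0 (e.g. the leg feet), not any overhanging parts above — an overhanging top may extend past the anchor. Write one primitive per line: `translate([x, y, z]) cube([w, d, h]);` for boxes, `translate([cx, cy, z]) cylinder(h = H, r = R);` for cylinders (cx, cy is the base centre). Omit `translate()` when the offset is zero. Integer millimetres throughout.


translate([480, 589, 0]) cylinder(h = 51, r = 289);


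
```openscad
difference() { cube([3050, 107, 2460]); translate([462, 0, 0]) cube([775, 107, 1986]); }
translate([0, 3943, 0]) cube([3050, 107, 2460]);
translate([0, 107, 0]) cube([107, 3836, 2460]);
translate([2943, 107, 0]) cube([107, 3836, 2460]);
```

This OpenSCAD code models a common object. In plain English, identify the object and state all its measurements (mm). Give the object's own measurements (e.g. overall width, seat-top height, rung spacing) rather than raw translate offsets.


A single room: four walls, each 2460 mm tall and 107 mm thick, enclosing an outside footprint 3050×4050 mm (x × y), no floor or roof. The front and back walls (−y and +y sides) run the full x-width; the side walls fit between their inner faces. A door opening 775 mm wide and 1986 mm tall is cut through the front wall from the floor up, its −x edge 462 mm from the wall's −x end.
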